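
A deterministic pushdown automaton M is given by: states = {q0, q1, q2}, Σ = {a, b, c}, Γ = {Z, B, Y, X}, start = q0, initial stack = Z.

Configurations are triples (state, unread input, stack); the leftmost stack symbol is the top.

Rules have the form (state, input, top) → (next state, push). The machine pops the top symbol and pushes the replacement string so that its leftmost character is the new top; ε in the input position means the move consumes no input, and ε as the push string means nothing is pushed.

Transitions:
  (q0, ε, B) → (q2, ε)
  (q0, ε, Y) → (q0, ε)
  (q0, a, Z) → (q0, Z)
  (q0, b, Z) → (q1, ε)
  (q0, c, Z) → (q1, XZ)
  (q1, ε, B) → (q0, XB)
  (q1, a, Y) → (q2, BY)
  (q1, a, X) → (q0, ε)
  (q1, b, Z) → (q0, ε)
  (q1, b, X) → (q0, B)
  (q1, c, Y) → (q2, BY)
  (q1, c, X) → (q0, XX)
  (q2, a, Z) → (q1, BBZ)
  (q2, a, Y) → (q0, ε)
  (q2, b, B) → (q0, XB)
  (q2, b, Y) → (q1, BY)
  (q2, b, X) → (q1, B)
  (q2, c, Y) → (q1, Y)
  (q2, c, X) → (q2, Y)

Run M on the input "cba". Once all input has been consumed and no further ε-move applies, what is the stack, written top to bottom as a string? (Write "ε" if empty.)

XBBZ

(q0, cba, Z)
  read c, top Z: go to q1, push XZ → (q1, ba, XZ)
  read b, top X: go to q0, push B → (q0, a, BZ)
  ε-move, top B: go to q2, push ε → (q2, a, Z)
  read a, top Z: go to q1, push BBZ → (q1, ε, BBZ)
  ε-move, top B: go to q0, push XB → (q0, ε, XBBZ)
All input consumed in state q0 with stack XBBZ.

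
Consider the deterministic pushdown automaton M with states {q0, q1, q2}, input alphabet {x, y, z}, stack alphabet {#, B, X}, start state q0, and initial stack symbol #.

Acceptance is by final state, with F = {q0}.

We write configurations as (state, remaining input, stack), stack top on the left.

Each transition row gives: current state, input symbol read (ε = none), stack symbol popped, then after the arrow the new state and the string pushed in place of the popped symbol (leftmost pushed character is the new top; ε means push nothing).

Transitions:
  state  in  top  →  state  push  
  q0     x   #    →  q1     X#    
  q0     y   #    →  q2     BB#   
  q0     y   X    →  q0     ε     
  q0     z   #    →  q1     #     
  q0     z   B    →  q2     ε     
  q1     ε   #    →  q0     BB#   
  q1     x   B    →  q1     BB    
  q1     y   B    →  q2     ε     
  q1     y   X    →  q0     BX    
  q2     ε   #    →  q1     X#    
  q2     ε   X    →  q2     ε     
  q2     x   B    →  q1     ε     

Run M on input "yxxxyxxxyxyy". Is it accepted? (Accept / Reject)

(q0, yxxxyxxxyxyy, #) ⊢ (q2, xxxyxxxyxyy, BB#) ⊢ (q1, xxyxxxyxyy, B#) ⊢ (q1, xyxxxyxyy, BB#) ⊢ (q1, yxxxyxyy, BBB#) ⊢ (q2, xxxyxyy, BB#) ⊢ (q1, xxyxyy, B#) ⊢ (q1, xyxyy, BB#) ⊢ (q1, yxyy, BBB#) ⊢ (q2, xyy, BB#) ⊢ (q1, yy, B#) ⊢ (q2, y, #) ⊢ (q1, y, X#) ⊢ (q0, ε, BX#)
All input consumed; state q0 ∈ F.

Accept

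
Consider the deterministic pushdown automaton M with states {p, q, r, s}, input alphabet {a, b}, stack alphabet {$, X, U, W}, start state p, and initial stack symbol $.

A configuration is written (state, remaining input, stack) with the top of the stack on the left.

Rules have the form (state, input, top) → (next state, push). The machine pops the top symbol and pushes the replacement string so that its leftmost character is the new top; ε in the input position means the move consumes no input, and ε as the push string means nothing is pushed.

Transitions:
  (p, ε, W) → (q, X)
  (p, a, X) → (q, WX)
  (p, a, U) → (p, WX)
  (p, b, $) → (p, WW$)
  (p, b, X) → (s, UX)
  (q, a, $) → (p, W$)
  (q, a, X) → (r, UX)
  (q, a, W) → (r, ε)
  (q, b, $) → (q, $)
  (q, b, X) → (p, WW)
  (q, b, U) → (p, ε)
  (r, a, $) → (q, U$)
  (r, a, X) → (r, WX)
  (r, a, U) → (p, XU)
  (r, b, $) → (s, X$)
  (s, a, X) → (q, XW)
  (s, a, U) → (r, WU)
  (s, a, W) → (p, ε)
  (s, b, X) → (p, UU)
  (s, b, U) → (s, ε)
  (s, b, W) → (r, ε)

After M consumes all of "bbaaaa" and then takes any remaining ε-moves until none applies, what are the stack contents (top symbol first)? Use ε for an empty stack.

XUXWW$

(p, bbaaaa, $)
  read b, top $: go to p, push WW$ → (p, baaaa, WW$)
  ε-move, top W: go to q, push X → (q, baaaa, XW$)
  read b, top X: go to p, push WW → (p, aaaa, WWW$)
  ε-move, top W: go to q, push X → (q, aaaa, XWW$)
  read a, top X: go to r, push UX → (r, aaa, UXWW$)
  read a, top U: go to p, push XU → (p, aa, XUXWW$)
  read a, top X: go to q, push WX → (q, a, WXUXWW$)
  read a, top W: go to r, push ε → (r, ε, XUXWW$)
All input consumed in state r with stack XUXWW$.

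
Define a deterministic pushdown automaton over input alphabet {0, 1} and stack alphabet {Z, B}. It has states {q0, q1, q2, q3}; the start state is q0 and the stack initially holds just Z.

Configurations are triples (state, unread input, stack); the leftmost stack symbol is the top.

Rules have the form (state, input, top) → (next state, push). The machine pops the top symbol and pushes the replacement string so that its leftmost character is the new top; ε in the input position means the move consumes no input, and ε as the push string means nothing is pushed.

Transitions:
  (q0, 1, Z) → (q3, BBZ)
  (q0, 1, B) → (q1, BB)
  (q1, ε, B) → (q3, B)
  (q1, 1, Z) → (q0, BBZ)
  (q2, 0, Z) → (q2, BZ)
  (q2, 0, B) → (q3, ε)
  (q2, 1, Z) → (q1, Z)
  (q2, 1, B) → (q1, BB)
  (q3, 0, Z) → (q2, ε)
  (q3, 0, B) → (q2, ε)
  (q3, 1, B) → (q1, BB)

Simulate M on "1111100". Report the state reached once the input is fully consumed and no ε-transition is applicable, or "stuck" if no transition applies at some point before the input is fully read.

q3

(q0, 1111100, Z)
  read 1, top Z: go to q3, push BBZ → (q3, 111100, BBZ)
  read 1, top B: go to q1, push BB → (q1, 11100, BBBZ)
  ε-move, top B: go to q3, push B → (q3, 11100, BBBZ)
  read 1, top B: go to q1, push BB → (q1, 1100, BBBBZ)
  ε-move, top B: go to q3, push B → (q3, 1100, BBBBZ)
  read 1, top B: go to q1, push BB → (q1, 100, BBBBBZ)
  ε-move, top B: go to q3, push B → (q3, 100, BBBBBZ)
  read 1, top B: go to q1, push BB → (q1, 00, BBBBBBZ)
  ε-move, top B: go to q3, push B → (q3, 00, BBBBBBZ)
  read 0, top B: go to q2, push ε → (q2, 0, BBBBBZ)
  read 0, top B: go to q3, push ε → (q3, ε, BBBBZ)
All input consumed; M is in state q3.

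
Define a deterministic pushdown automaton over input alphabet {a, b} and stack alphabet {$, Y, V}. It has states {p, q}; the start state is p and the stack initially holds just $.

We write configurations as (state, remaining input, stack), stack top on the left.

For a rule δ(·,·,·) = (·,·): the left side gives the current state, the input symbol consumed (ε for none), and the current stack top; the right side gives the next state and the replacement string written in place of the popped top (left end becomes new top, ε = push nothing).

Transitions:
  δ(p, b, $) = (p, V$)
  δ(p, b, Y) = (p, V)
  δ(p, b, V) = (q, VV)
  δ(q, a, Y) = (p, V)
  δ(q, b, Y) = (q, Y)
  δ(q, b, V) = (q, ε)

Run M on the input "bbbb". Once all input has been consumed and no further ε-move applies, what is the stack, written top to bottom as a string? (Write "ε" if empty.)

(p, bbbb, $)
  read b, top $: go to p, push V$ → (p, bbb, V$)
  read b, top V: go to q, push VV → (q, bb, VV$)
  read b, top V: go to q, push ε → (q, b, V$)
  read b, top V: go to q, push ε → (q, ε, $)
All input consumed in state q with stack $.

$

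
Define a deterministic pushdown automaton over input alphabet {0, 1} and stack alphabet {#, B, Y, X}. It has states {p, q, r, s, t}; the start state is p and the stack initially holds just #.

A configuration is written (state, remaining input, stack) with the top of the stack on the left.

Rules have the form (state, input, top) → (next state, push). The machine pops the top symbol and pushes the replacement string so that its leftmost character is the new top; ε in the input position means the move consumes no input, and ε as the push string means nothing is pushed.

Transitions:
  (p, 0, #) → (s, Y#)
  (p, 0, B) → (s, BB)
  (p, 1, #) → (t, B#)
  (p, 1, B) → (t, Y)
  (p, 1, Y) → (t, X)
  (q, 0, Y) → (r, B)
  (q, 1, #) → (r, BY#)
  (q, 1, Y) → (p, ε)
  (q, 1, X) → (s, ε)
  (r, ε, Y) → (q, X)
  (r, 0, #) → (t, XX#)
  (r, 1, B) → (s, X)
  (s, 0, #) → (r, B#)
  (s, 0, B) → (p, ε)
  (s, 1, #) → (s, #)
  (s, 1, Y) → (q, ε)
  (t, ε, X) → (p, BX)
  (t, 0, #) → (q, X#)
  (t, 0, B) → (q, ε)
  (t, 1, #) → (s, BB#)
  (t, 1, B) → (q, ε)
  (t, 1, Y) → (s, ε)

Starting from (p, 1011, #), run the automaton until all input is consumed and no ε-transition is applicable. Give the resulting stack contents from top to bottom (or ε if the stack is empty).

XY#

(p, 1011, #) ⊢ (t, 011, B#) ⊢ (q, 11, #) ⊢ (r, 1, BY#) ⊢ (s, ε, XY#)
All input consumed in state s with stack XY#.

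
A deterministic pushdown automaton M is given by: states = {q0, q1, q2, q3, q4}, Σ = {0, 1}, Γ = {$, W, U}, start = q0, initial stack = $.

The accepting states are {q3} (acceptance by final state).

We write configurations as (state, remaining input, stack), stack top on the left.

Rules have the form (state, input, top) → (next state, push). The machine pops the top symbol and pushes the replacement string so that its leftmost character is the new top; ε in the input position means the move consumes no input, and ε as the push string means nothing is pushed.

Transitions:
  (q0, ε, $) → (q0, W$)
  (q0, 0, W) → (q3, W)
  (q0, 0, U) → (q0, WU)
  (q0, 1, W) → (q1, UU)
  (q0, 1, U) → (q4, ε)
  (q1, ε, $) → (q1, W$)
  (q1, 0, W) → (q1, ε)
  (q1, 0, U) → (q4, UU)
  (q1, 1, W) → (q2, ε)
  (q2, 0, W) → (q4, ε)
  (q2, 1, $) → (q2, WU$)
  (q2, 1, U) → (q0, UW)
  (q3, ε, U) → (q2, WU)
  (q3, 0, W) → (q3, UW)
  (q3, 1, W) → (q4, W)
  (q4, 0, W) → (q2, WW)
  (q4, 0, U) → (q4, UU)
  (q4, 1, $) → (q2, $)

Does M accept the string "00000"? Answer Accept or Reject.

Reject

(q0, 00000, $)
  ε-move, top $: go to q0, push W$ → (q0, 00000, W$)
  read 0, top W: go to q3, push W → (q3, 0000, W$)
  read 0, top W: go to q3, push UW → (q3, 000, UW$)
  ε-move, top U: go to q2, push WU → (q2, 000, WUW$)
  read 0, top W: go to q4, push ε → (q4, 00, UW$)
  read 0, top U: go to q4, push UU → (q4, 0, UUW$)
  read 0, top U: go to q4, push UU → (q4, ε, UUUW$)
All input consumed; state q4 ∉ F and no further ε-move applies.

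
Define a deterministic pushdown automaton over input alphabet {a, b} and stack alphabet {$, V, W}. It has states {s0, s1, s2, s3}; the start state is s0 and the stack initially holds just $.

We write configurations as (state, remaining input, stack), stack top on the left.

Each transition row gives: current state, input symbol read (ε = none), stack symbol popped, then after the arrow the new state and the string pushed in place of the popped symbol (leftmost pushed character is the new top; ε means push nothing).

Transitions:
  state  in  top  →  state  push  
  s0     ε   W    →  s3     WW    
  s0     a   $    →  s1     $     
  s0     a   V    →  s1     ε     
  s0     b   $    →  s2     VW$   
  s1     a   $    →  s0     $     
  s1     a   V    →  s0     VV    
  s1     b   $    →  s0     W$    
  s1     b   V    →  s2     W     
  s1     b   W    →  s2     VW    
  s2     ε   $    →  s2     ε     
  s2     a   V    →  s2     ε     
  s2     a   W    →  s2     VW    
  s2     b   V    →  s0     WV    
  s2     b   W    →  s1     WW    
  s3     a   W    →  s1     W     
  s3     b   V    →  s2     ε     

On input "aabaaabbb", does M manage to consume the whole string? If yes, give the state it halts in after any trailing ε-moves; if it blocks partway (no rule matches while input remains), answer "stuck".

s3

(s0, aabaaabbb, $)
  read a, top $: go to s1, push $ → (s1, abaaabbb, $)
  read a, top $: go to s0, push $ → (s0, baaabbb, $)
  read b, top $: go to s2, push VW$ → (s2, aaabbb, VW$)
  read a, top V: go to s2, push ε → (s2, aabbb, W$)
  read a, top W: go to s2, push VW → (s2, abbb, VW$)
  read a, top V: go to s2, push ε → (s2, bbb, W$)
  read b, top W: go to s1, push WW → (s1, bb, WW$)
  read b, top W: go to s2, push VW → (s2, b, VWW$)
  read b, top V: go to s0, push WV → (s0, ε, WVWW$)
  ε-move, top W: go to s3, push WW → (s3, ε, WWVWW$)
All input consumed; M is in state s3.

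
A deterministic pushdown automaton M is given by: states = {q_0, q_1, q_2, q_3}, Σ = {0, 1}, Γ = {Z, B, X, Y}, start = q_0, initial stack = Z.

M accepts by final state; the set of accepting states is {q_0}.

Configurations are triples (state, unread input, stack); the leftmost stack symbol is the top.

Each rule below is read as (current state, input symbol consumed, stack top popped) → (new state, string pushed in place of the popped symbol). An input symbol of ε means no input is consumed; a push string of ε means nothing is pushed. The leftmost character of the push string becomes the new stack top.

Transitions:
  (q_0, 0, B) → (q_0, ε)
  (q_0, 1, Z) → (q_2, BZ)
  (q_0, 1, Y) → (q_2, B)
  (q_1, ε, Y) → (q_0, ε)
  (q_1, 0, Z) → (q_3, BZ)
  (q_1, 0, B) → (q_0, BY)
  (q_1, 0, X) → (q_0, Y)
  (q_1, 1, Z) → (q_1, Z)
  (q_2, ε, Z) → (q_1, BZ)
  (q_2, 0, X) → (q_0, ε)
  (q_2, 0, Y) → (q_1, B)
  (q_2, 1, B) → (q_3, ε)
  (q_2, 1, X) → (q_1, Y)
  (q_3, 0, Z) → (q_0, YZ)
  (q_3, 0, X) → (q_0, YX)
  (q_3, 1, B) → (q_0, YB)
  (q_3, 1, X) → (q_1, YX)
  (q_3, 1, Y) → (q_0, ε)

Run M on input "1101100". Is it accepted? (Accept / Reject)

(q_0, 1101100, Z) ⊢ (q_2, 101100, BZ) ⊢ (q_3, 01100, Z) ⊢ (q_0, 1100, YZ) ⊢ (q_2, 100, BZ) ⊢ (q_3, 00, Z) ⊢ (q_0, 0, YZ)
No transition applies at (q_0, 0, YZ); input not fully consumed.

Reject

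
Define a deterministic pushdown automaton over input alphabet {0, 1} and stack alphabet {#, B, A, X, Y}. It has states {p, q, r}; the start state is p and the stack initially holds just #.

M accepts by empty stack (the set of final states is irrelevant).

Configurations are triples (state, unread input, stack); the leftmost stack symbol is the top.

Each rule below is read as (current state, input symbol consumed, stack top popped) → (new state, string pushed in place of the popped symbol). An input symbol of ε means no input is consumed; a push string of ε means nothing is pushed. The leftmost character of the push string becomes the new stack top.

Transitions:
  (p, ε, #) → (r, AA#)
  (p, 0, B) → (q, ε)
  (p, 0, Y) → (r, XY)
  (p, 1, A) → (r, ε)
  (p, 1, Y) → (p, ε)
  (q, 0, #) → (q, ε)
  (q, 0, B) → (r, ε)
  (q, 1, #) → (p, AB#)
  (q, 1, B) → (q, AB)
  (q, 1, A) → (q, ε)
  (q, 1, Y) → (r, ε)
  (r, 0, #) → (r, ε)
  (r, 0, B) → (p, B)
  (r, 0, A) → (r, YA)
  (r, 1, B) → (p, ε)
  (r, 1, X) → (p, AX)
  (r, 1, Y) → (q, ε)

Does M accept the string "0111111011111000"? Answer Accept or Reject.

Accept

(p, 0111111011111000, #) ⊢ (r, 0111111011111000, AA#) ⊢ (r, 111111011111000, YAA#) ⊢ (q, 11111011111000, AA#) ⊢ (q, 1111011111000, A#) ⊢ (q, 111011111000, #) ⊢ (p, 11011111000, AB#) ⊢ (r, 1011111000, B#) ⊢ (p, 011111000, #) ⊢ (r, 011111000, AA#) ⊢ (r, 11111000, YAA#) ⊢ (q, 1111000, AA#) ⊢ (q, 111000, A#) ⊢ (q, 11000, #) ⊢ (p, 1000, AB#) ⊢ (r, 000, B#) ⊢ (p, 00, B#) ⊢ (q, 0, #) ⊢ (q, ε, ε)
All input consumed and the stack is empty.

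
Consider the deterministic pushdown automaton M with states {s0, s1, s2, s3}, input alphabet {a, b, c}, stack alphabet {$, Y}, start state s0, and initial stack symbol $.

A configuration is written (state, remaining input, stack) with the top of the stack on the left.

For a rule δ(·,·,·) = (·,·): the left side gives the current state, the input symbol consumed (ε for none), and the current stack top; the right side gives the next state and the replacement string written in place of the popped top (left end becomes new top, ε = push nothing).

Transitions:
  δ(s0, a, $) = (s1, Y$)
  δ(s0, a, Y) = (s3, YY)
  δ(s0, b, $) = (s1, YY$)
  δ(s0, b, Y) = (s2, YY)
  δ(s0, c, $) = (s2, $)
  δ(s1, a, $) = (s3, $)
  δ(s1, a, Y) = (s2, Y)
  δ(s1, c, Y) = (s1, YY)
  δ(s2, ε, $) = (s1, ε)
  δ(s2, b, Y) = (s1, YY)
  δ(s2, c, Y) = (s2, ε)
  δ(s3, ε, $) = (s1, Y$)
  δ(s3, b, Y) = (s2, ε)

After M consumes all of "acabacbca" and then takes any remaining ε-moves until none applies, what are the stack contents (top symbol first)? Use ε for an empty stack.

YYYY$

(s0, acabacbca, $)
  read a, top $: go to s1, push Y$ → (s1, cabacbca, Y$)
  read c, top Y: go to s1, push YY → (s1, abacbca, YY$)
  read a, top Y: go to s2, push Y → (s2, bacbca, YY$)
  read b, top Y: go to s1, push YY → (s1, acbca, YYY$)
  read a, top Y: go to s2, push Y → (s2, cbca, YYY$)
  read c, top Y: go to s2, push ε → (s2, bca, YY$)
  read b, top Y: go to s1, push YY → (s1, ca, YYY$)
  read c, top Y: go to s1, push YY → (s1, a, YYYY$)
  read a, top Y: go to s2, push Y → (s2, ε, YYYY$)
All input consumed in state s2 with stack YYYY$.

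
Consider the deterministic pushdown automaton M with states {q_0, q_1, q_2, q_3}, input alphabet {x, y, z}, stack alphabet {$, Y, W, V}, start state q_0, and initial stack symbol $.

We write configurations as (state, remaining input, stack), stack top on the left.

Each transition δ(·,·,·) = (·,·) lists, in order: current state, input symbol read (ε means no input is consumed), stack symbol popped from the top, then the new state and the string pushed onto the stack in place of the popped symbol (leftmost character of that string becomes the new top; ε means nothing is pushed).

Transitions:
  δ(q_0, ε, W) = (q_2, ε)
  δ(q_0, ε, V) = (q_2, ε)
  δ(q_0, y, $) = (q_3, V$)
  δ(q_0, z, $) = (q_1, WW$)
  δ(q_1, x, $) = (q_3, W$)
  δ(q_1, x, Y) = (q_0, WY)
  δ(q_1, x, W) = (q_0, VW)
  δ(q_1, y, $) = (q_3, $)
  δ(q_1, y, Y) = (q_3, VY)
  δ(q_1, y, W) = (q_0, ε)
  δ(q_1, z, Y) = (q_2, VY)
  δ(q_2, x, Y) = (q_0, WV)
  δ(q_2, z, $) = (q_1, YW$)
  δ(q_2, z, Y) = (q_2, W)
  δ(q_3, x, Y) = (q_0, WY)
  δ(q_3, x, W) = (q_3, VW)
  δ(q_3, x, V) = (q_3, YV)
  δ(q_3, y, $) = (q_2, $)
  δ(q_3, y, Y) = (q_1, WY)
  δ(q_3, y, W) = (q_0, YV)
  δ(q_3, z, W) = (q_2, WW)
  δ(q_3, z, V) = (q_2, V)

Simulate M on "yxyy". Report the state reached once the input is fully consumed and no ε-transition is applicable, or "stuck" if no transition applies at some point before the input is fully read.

q_0

(q_0, yxyy, $)
  read y, top $: go to q_3, push V$ → (q_3, xyy, V$)
  read x, top V: go to q_3, push YV → (q_3, yy, YV$)
  read y, top Y: go to q_1, push WY → (q_1, y, WYV$)
  read y, top W: go to q_0, push ε → (q_0, ε, YV$)
All input consumed; M is in state q_0.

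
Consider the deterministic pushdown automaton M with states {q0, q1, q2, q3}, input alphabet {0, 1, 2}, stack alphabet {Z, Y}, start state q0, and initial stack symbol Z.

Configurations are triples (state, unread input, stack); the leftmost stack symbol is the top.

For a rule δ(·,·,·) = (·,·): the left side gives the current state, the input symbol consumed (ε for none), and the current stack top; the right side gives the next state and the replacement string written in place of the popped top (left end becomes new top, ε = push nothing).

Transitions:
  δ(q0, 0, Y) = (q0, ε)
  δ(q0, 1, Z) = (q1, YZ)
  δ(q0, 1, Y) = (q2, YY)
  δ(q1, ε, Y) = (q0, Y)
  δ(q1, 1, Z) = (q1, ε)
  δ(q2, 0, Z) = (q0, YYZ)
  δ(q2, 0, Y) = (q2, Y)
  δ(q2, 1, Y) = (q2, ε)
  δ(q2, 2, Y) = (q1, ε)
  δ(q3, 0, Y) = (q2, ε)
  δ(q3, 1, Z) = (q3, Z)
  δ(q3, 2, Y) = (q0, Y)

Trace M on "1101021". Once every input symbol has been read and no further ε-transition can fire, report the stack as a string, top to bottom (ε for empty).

ε

(q0, 1101021, Z)
  read 1, top Z: go to q1, push YZ → (q1, 101021, YZ)
  ε-move, top Y: go to q0, push Y → (q0, 101021, YZ)
  read 1, top Y: go to q2, push YY → (q2, 01021, YYZ)
  read 0, top Y: go to q2, push Y → (q2, 1021, YYZ)
  read 1, top Y: go to q2, push ε → (q2, 021, YZ)
  read 0, top Y: go to q2, push Y → (q2, 21, YZ)
  read 2, top Y: go to q1, push ε → (q1, 1, Z)
  read 1, top Z: go to q1, push ε → (q1, ε, ε)
All input consumed in state q1 with stack ε.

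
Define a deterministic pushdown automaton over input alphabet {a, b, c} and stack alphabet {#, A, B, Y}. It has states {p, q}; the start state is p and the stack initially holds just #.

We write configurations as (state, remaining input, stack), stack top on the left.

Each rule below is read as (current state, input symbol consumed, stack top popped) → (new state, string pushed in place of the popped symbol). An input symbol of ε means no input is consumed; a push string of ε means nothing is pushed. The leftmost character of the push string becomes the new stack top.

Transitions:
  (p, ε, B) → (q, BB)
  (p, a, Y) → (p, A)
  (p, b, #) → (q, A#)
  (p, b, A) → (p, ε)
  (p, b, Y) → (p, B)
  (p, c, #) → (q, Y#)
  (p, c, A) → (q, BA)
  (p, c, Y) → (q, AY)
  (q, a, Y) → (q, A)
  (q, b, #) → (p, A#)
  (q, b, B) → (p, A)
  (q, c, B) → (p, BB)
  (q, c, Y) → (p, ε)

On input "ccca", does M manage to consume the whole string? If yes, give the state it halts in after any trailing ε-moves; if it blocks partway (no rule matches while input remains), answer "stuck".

q

(p, ccca, #)
  read c, top #: go to q, push Y# → (q, cca, Y#)
  read c, top Y: go to p, push ε → (p, ca, #)
  read c, top #: go to q, push Y# → (q, a, Y#)
  read a, top Y: go to q, push A → (q, ε, A#)
All input consumed; M is in state q.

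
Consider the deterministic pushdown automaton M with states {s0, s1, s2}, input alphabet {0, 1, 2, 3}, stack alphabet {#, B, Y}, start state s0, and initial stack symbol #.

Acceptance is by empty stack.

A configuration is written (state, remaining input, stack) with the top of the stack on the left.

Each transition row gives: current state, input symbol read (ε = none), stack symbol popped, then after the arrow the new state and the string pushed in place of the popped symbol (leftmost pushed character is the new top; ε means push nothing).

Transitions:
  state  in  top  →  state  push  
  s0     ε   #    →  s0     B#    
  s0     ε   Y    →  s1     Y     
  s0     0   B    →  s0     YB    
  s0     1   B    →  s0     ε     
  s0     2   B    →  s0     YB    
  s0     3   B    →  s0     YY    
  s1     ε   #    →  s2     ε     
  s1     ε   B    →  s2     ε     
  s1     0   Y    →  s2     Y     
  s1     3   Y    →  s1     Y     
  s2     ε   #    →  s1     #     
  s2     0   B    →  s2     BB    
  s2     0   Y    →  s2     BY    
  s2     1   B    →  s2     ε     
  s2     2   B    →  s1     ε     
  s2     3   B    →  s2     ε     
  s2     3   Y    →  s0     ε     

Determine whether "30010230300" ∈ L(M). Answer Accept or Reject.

Reject

(s0, 30010230300, #)
  ε-move, top #: go to s0, push B# → (s0, 30010230300, B#)
  read 3, top B: go to s0, push YY → (s0, 0010230300, YY#)
  ε-move, top Y: go to s1, push Y → (s1, 0010230300, YY#)
  read 0, top Y: go to s2, push Y → (s2, 010230300, YY#)
  read 0, top Y: go to s2, push BY → (s2, 10230300, BYY#)
  read 1, top B: go to s2, push ε → (s2, 0230300, YY#)
  read 0, top Y: go to s2, push BY → (s2, 230300, BYY#)
  read 2, top B: go to s1, push ε → (s1, 30300, YY#)
  read 3, top Y: go to s1, push Y → (s1, 0300, YY#)
  read 0, top Y: go to s2, push Y → (s2, 300, YY#)
  read 3, top Y: go to s0, push ε → (s0, 00, Y#)
  ε-move, top Y: go to s1, push Y → (s1, 00, Y#)
  read 0, top Y: go to s2, push Y → (s2, 0, Y#)
  read 0, top Y: go to s2, push BY → (s2, ε, BY#)
All input consumed; stack is BY#, not empty, and no further ε-move applies.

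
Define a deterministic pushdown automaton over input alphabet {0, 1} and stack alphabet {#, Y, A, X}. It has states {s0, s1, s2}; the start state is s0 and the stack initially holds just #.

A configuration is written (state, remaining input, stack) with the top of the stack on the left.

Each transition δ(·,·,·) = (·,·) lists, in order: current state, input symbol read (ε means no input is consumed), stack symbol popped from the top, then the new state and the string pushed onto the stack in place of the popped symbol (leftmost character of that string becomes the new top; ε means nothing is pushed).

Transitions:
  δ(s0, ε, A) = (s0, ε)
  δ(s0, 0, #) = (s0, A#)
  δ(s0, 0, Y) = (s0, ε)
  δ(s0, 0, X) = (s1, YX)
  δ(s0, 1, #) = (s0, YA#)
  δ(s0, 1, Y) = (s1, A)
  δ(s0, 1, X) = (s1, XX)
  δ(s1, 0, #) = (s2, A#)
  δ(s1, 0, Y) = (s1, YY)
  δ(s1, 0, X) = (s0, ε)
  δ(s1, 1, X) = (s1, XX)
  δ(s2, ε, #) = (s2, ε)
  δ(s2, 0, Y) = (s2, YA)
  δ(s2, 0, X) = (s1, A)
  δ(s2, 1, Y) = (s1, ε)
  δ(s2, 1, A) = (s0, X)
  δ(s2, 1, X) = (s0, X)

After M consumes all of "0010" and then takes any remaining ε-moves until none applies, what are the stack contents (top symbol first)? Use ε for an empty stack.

#

(s0, 0010, #)
  read 0, top #: go to s0, push A# → (s0, 010, A#)
  ε-move, top A: go to s0, push ε → (s0, 010, #)
  read 0, top #: go to s0, push A# → (s0, 10, A#)
  ε-move, top A: go to s0, push ε → (s0, 10, #)
  read 1, top #: go to s0, push YA# → (s0, 0, YA#)
  read 0, top Y: go to s0, push ε → (s0, ε, A#)
  ε-move, top A: go to s0, push ε → (s0, ε, #)
All input consumed in state s0 with stack #.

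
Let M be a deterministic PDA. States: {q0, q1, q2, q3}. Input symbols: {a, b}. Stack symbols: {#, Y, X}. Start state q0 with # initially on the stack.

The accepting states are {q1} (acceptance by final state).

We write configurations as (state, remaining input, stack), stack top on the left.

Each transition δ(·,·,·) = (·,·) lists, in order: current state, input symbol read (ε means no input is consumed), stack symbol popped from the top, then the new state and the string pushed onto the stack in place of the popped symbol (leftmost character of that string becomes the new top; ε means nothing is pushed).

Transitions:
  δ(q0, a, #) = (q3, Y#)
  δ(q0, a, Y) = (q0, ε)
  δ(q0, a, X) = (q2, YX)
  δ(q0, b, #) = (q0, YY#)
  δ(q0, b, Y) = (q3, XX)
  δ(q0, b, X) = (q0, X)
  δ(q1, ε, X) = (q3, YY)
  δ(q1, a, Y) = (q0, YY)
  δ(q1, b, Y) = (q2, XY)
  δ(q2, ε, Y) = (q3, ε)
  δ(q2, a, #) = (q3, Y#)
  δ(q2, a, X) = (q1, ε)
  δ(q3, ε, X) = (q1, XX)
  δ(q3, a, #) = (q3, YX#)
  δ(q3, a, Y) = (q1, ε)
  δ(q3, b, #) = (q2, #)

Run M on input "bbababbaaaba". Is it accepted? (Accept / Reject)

(q0, bbababbaaaba, #)
  read b, top #: go to q0, push YY# → (q0, bababbaaaba, YY#)
  read b, top Y: go to q3, push XX → (q3, ababbaaaba, XXY#)
  ε-move, top X: go to q1, push XX → (q1, ababbaaaba, XXXY#)
  ε-move, top X: go to q3, push YY → (q3, ababbaaaba, YYXXY#)
  read a, top Y: go to q1, push ε → (q1, babbaaaba, YXXY#)
  read b, top Y: go to q2, push XY → (q2, abbaaaba, XYXXY#)
  read a, top X: go to q1, push ε → (q1, bbaaaba, YXXY#)
  read b, top Y: go to q2, push XY → (q2, baaaba, XYXXY#)
No transition applies at (q2, baaaba, XYXXY#); input not fully consumed.

Reject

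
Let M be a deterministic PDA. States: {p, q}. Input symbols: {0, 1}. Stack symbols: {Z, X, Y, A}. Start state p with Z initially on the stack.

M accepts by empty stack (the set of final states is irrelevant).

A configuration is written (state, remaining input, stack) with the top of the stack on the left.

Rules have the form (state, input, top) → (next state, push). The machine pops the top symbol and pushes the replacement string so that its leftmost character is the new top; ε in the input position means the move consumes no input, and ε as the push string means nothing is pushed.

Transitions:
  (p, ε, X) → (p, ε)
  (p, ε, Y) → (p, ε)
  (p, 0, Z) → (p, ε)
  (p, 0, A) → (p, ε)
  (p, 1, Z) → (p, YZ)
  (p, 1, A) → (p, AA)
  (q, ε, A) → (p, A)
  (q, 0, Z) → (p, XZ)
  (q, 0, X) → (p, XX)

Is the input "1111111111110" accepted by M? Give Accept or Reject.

Accept

(p, 1111111111110, Z)
  read 1, top Z: go to p, push YZ → (p, 111111111110, YZ)
  ε-move, top Y: go to p, push ε → (p, 111111111110, Z)
  read 1, top Z: go to p, push YZ → (p, 11111111110, YZ)
  ε-move, top Y: go to p, push ε → (p, 11111111110, Z)
  read 1, top Z: go to p, push YZ → (p, 1111111110, YZ)
  ε-move, top Y: go to p, push ε → (p, 1111111110, Z)
  read 1, top Z: go to p, push YZ → (p, 111111110, YZ)
  ε-move, top Y: go to p, push ε → (p, 111111110, Z)
  read 1, top Z: go to p, push YZ → (p, 11111110, YZ)
  ε-move, top Y: go to p, push ε → (p, 11111110, Z)
  read 1, top Z: go to p, push YZ → (p, 1111110, YZ)
  ε-move, top Y: go to p, push ε → (p, 1111110, Z)
  read 1, top Z: go to p, push YZ → (p, 111110, YZ)
  ε-move, top Y: go to p, push ε → (p, 111110, Z)
  read 1, top Z: go to p, push YZ → (p, 11110, YZ)
  ε-move, top Y: go to p, push ε → (p, 11110, Z)
  read 1, top Z: go to p, push YZ → (p, 1110, YZ)
  ε-move, top Y: go to p, push ε → (p, 1110, Z)
  read 1, top Z: go to p, push YZ → (p, 110, YZ)
  ε-move, top Y: go to p, push ε → (p, 110, Z)
  read 1, top Z: go to p, push YZ → (p, 10, YZ)
  ε-move, top Y: go to p, push ε → (p, 10, Z)
  read 1, top Z: go to p, push YZ → (p, 0, YZ)
  ε-move, top Y: go to p, push ε → (p, 0, Z)
  read 0, top Z: go to p, push ε → (p, ε, ε)
All input consumed and the stack is empty.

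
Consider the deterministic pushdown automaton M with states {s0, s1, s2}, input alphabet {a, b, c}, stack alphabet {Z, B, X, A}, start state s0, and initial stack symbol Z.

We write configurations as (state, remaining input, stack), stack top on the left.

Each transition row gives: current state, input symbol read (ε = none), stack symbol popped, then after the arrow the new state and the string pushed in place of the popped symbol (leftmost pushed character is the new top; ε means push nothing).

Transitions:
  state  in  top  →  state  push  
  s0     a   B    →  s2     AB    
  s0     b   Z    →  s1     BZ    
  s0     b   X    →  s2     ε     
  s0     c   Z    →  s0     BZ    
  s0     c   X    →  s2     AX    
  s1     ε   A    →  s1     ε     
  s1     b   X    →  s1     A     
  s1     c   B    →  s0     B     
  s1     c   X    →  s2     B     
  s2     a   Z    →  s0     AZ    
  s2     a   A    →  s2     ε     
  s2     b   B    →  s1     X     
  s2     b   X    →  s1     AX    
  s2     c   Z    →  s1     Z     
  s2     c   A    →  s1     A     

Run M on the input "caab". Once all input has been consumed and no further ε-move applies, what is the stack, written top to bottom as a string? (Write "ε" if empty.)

XZ

(s0, caab, Z)
  read c, top Z: go to s0, push BZ → (s0, aab, BZ)
  read a, top B: go to s2, push AB → (s2, ab, ABZ)
  read a, top A: go to s2, push ε → (s2, b, BZ)
  read b, top B: go to s1, push X → (s1, ε, XZ)
All input consumed in state s1 with stack XZ.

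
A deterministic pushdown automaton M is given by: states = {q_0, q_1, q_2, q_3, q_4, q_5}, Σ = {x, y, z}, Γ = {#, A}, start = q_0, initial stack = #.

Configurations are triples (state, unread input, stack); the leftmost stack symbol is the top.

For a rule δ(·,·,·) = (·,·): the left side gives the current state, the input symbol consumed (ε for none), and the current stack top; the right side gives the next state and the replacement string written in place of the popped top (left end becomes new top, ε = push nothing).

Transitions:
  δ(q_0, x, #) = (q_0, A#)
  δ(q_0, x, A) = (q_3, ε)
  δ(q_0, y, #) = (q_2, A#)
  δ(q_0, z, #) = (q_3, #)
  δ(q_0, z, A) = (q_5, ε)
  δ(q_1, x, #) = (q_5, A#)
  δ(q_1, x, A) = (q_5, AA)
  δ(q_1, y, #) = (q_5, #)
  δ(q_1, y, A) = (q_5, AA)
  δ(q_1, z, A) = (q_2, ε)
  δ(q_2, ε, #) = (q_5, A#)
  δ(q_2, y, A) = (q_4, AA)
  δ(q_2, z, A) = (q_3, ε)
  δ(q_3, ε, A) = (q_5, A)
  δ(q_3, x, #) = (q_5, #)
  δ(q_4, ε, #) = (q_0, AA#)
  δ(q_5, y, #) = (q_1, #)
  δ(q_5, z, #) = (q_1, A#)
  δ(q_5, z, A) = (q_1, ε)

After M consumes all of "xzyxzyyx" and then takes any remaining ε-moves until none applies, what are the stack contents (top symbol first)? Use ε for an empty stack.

A#

(q_0, xzyxzyyx, #) ⊢ (q_0, zyxzyyx, A#) ⊢ (q_5, yxzyyx, #) ⊢ (q_1, xzyyx, #) ⊢ (q_5, zyyx, A#) ⊢ (q_1, yyx, #) ⊢ (q_5, yx, #) ⊢ (q_1, x, #) ⊢ (q_5, ε, A#)
All input consumed in state q_5 with stack A#.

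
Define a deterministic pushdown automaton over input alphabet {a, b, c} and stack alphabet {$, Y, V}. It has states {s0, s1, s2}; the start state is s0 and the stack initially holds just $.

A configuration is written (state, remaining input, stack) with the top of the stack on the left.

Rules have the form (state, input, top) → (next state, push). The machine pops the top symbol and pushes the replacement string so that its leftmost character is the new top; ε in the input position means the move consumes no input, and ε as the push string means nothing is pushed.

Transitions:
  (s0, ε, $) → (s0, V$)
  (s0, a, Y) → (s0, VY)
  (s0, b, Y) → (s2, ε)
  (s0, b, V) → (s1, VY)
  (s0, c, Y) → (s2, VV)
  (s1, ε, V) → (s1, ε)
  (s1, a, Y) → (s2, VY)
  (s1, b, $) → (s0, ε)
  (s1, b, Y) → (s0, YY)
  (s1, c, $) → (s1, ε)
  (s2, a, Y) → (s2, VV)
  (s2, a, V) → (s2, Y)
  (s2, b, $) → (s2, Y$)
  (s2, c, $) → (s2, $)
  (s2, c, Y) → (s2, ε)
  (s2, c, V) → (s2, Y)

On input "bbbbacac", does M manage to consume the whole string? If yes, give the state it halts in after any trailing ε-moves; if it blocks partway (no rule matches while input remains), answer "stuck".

stuck

(s0, bbbbacac, $)
  ε-move, top $: go to s0, push V$ → (s0, bbbbacac, V$)
  read b, top V: go to s1, push VY → (s1, bbbacac, VY$)
  ε-move, top V: go to s1, push ε → (s1, bbbacac, Y$)
  read b, top Y: go to s0, push YY → (s0, bbacac, YY$)
  read b, top Y: go to s2, push ε → (s2, bacac, Y$)
No transition for (s2, b, top Y); M blocks with input bacac remaining.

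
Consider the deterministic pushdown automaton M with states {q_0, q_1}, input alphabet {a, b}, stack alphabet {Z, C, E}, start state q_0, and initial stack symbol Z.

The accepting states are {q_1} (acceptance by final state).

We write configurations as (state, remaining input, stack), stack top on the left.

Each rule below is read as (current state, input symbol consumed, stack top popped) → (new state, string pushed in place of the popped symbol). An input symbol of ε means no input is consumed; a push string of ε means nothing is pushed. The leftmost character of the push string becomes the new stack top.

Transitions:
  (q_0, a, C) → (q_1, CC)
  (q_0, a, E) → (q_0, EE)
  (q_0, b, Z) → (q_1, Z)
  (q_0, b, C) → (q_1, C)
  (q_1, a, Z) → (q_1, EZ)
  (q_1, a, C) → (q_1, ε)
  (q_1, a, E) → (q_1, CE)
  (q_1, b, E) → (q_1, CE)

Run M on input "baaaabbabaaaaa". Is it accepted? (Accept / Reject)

(q_0, baaaabbabaaaaa, Z)
  read b, top Z: go to q_1, push Z → (q_1, aaaabbabaaaaa, Z)
  read a, top Z: go to q_1, push EZ → (q_1, aaabbabaaaaa, EZ)
  read a, top E: go to q_1, push CE → (q_1, aabbabaaaaa, CEZ)
  read a, top C: go to q_1, push ε → (q_1, abbabaaaaa, EZ)
  read a, top E: go to q_1, push CE → (q_1, bbabaaaaa, CEZ)
No transition applies at (q_1, bbabaaaaa, CEZ); input not fully consumed.

Reject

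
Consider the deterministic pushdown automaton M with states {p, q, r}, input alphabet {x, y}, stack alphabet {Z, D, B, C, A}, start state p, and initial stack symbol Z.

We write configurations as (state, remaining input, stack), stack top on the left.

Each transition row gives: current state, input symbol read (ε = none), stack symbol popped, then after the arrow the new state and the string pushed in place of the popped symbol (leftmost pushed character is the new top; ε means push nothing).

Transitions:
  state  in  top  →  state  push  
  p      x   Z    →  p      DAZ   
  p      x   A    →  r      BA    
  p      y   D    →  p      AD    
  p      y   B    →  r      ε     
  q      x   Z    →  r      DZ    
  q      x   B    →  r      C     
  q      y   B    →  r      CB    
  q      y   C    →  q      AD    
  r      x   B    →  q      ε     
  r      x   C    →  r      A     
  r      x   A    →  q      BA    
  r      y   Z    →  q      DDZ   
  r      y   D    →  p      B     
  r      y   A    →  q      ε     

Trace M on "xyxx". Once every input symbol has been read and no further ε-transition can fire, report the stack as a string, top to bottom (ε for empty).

(p, xyxx, Z)
  read x, top Z: go to p, push DAZ → (p, yxx, DAZ)
  read y, top D: go to p, push AD → (p, xx, ADAZ)
  read x, top A: go to r, push BA → (r, x, BADAZ)
  read x, top B: go to q, push ε → (q, ε, ADAZ)
All input consumed in state q with stack ADAZ.

ADAZ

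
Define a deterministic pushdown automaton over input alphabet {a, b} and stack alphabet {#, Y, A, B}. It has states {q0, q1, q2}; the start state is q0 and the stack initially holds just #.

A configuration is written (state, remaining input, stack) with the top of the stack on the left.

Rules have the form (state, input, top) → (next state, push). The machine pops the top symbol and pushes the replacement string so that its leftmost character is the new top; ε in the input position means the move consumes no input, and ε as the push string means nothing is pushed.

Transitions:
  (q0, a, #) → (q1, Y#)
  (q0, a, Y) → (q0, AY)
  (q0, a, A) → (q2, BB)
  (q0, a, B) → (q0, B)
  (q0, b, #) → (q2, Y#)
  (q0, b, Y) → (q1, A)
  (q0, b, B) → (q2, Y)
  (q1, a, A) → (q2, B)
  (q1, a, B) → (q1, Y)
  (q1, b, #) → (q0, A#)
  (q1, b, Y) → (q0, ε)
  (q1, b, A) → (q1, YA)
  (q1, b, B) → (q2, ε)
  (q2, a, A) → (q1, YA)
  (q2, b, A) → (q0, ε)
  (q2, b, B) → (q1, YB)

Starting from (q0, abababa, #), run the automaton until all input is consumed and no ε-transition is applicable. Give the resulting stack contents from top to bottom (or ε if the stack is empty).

(q0, abababa, #)
  read a, top #: go to q1, push Y# → (q1, bababa, Y#)
  read b, top Y: go to q0, push ε → (q0, ababa, #)
  read a, top #: go to q1, push Y# → (q1, baba, Y#)
  read b, top Y: go to q0, push ε → (q0, aba, #)
  read a, top #: go to q1, push Y# → (q1, ba, Y#)
  read b, top Y: go to q0, push ε → (q0, a, #)
  read a, top #: go to q1, push Y# → (q1, ε, Y#)
All input consumed in state q1 with stack Y#.

Y#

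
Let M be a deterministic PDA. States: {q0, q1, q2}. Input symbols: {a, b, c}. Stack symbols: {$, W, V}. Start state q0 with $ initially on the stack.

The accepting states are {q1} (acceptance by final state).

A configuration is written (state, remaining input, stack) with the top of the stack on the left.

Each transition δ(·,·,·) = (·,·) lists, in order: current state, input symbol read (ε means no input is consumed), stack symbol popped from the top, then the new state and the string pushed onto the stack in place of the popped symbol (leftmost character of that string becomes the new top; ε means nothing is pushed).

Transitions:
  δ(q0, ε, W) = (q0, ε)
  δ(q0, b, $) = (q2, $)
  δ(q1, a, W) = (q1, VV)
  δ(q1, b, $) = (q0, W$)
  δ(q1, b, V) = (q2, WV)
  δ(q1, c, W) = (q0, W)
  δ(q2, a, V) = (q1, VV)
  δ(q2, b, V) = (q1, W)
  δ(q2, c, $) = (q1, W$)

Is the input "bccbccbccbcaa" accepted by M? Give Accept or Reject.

Reject

(q0, bccbccbccbcaa, $)
  read b, top $: go to q2, push $ → (q2, ccbccbccbcaa, $)
  read c, top $: go to q1, push W$ → (q1, cbccbccbcaa, W$)
  read c, top W: go to q0, push W → (q0, bccbccbcaa, W$)
  ε-move, top W: go to q0, push ε → (q0, bccbccbcaa, $)
  read b, top $: go to q2, push $ → (q2, ccbccbcaa, $)
  read c, top $: go to q1, push W$ → (q1, cbccbcaa, W$)
  read c, top W: go to q0, push W → (q0, bccbcaa, W$)
  ε-move, top W: go to q0, push ε → (q0, bccbcaa, $)
  read b, top $: go to q2, push $ → (q2, ccbcaa, $)
  read c, top $: go to q1, push W$ → (q1, cbcaa, W$)
  read c, top W: go to q0, push W → (q0, bcaa, W$)
  ε-move, top W: go to q0, push ε → (q0, bcaa, $)
  read b, top $: go to q2, push $ → (q2, caa, $)
  read c, top $: go to q1, push W$ → (q1, aa, W$)
  read a, top W: go to q1, push VV → (q1, a, VV$)
No transition applies at (q1, a, VV$); input not fully consumed.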